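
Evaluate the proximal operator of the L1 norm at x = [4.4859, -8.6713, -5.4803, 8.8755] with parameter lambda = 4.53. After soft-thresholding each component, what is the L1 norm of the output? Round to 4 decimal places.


Soft-thresholding with lambda = 4.53:
prox(4.4859) = sign(4.4859)*max(|4.4859| - 4.53, 0) = 0.0
prox(-8.6713) = sign(-8.6713)*max(|-8.6713| - 4.53, 0) = -4.1413
prox(-5.4803) = sign(-5.4803)*max(|-5.4803| - 4.53, 0) = -0.9503
prox(8.8755) = sign(8.8755)*max(|8.8755| - 4.53, 0) = 4.3455
prox(x) = [0.0, -4.1413, -0.9503, 4.3455]
||prox(x)||_1 = 0.0 + 4.1413 + 0.9503 + 4.3455 = 9.4371


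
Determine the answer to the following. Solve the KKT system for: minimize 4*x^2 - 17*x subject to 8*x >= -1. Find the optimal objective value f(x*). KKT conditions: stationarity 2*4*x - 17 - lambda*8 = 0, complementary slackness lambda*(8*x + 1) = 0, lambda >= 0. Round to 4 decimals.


Step 1: Try lambda = 0 (constraint inactive).
Stationarity: 2*4*x - 17 = 0
x* = 17/(2*4) = 2.125
Check constraint: 8*2.125 = 17.0 >= -1 -- satisfied.
Step 2: Compute optimal value.
f(x*) = 4*2.125^2 - 17*2.125 = -18.0625


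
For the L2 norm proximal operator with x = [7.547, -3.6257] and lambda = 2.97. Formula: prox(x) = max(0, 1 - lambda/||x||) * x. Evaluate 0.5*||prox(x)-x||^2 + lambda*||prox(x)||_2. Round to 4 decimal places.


Step 1: Compute ||x||.
||x|| = 8.3727
Step 2: Compute scaling factor.
scale = max(0, 1 - 2.97/8.3727) = 0.6453
Step 3: prox(x) = [4.8699, -2.3396]
||prox(x)|| = 5.4027
Step 4: Proximal objective.
0.5*||prox-x||^2 = 4.4105
lambda*||prox|| = 16.046
Total = 20.4566


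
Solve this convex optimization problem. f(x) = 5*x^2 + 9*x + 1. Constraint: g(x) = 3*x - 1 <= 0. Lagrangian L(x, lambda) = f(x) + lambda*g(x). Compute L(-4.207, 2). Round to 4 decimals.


Step 1: Evaluate f(x).
f(-4.207) = 5*(-4.207)^2 + 9*(-4.207) + 1 = 51.6312
Step 2: Evaluate g(x).
g(-4.207) = 3*-4.207 - 1 = -13.621
Step 3: Compute Lagrangian.
L = 51.6312 + 2*-13.621 = 24.3892


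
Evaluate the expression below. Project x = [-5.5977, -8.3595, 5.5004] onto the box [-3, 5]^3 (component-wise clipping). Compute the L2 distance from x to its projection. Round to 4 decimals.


Project each component onto [-3, 5].
clip(-5.5977) = -3.0, clip(-8.3595) = -3.0, clip(5.5004) = 5.0
Projection = [-3.0, -3.0, 5.0]
Squared diffs: [6.748, 28.7242, 0.2504]
Distance = sqrt(35.7226) = 5.9768


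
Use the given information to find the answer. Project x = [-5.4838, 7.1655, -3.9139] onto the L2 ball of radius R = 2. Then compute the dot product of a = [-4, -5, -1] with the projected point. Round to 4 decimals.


Step 1: Compute ||x|| (intermediates to 6 decimals).
||x|| = sqrt((-5.4838)^2 + 7.1655^2 + (-3.9139)^2) = 9.835399
Step 2: Project.
Since ||x|| > R, scale = R/||x|| = 2/9.835399 = 0.203347, proj(x) = scale * x
proj(x) = [-1.115114, 1.457083, -0.79588]
Step 3: Dot product.
a^T * proj(x) = -4*(-1.115114) - 5*1.457083 - 1*(-0.79588) = -2.0291


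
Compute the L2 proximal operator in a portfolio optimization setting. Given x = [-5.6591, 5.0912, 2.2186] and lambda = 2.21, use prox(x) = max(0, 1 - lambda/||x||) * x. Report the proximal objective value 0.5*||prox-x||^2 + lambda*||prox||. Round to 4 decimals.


Step 1: Compute ||x||.
||x|| = 7.9289
Step 2: Compute scaling factor.
scale = max(0, 1 - 2.21/7.9289) = 0.7213
Step 3: prox(x) = [-4.0818, 3.6721, 1.6002]
||prox(x)|| = 5.7189
Step 4: Proximal objective.
0.5*||prox-x||^2 = 2.4421
lambda*||prox|| = 12.6388
Total = 15.0809


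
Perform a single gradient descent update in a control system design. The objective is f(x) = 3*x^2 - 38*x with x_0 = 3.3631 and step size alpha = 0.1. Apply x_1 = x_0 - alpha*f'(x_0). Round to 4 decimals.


We compute the gradient at x_0 and apply the update.
f'(x) = 6*x - 38
f'(3.3631) = 6*3.3631 - 38 = -17.8214
x_1 = 3.3631 - 0.1*-17.8214 = 5.1452


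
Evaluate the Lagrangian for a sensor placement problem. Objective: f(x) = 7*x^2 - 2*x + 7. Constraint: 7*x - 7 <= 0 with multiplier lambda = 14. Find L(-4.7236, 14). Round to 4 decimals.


Step 1: Evaluate f(x).
f(-4.7236) = 7*(-4.7236)^2 - 2*(-4.7236) + 7 = 172.634
Step 2: Evaluate g(x).
g(-4.7236) = 7*-4.7236 - 7 = -40.0652
Step 3: Compute Lagrangian.
L = 172.634 + 14*-40.0652 = -388.2788


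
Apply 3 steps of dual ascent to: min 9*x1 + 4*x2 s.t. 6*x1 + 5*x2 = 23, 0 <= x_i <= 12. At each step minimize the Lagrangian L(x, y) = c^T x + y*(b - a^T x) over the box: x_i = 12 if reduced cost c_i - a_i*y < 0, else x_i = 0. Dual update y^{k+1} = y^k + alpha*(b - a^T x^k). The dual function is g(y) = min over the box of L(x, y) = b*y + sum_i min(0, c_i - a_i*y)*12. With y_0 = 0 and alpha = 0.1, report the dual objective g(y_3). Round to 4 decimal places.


Dual ascent for LP: min 9*x1 + 4*x2, 6*x1 + 5*x2 = 23, 0 <= x_i <= 12
Step 1: y^k = 0.0, reduced costs: (9.0, 4.0)
  x^k = (0.0, 0.0), subgradient = b - a^T x = 23.0
  y^{k+1} = 0.0 + 0.1*23.0 = 2.3
Step 2: y^k = 2.3, reduced costs: (-4.8, -7.5)
  x^k = (12.0, 12.0), subgradient = b - a^T x = -109.0
  y^{k+1} = 2.3 + 0.1*-109.0 = -8.6
Step 3: y^k = -8.6, reduced costs: (60.6, 47.0)
  x^k = (0.0, 0.0), subgradient = b - a^T x = 23.0
  y^{k+1} = -8.6 + 0.1*23.0 = -6.3
Dual objective at y_3 = -6.3: reduced costs (46.8, 35.5), box minimizer x = (0.0, 0.0)
g(y_3) = b*y + (c1 - a1*y)*x1 + (c2 - a2*y)*x2 = 23*(-6.3) + 46.8*0.0 + 35.5*0.0 = -144.9 + 0.0 + 0.0 = -144.9


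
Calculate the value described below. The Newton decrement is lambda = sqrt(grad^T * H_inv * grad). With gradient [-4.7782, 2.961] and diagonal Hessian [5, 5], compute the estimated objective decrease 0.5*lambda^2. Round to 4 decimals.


Step 1: H is diagonal, so H^(-1) * g = [-0.9556, 0.5922].
Step 2: g^T H^(-1) g = sum_i g_i^2 / H_ii
  = (-4.7782)^2/5 + (2.961)^2/5
  = 4.5662 + 1.7535 = 6.3197
Step 3: Objective decrease = 0.5 * g^T H^(-1) g = 3.1599


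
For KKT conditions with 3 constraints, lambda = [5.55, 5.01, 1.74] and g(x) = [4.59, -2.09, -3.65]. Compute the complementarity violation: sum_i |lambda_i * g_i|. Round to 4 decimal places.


KKT complementary slackness check:
lambda_1 * g_1 = 5.55 * 4.59 = 25.4745
lambda_2 * g_2 = 5.01 * -2.09 = -10.4709
lambda_3 * g_3 = 1.74 * -3.65 = -6.351
Total violation = 25.4745 + 10.4709 + 6.351 = 42.2964


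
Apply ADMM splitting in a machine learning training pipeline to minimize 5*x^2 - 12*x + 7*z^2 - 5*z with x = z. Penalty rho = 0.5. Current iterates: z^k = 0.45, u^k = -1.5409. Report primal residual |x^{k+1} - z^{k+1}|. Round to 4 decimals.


ADMM iteration with rho = 0.5, z^k = 0.45, u^k = -1.5409
Step 1: x-update.
Minimize 5*x^2 - 12*x + (0.5/2)*(x - 0.45 - 1.5409)^2
FOC: (2*5 + 0.5)*x = 12 + 0.5*(0.45 + 1.5409)
x^{k+1} = 1.2377
Step 2: z-update.
Minimize 7*z^2 - 5*z + (0.5/2)*(1.2377 - z - 1.5409)^2
FOC: (2*7 + 0.5)*z = 5 + 0.5*(1.2377 - 1.5409)
z^{k+1} = 0.3344
Step 3: u-update.
u^{k+1} = -1.5409 + 1.2377 - 0.3344 = -0.6376
Step 4: Primal residual = |1.2377 - 0.3344| = 0.9033


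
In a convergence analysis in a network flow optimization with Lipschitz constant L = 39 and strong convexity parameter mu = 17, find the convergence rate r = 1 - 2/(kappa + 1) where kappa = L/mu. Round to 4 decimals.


Step 1: Compute the condition number.
kappa = L/mu = 39/17 = 2.2941
Step 2: Compute the convergence rate.
r = 1 - 2/(kappa + 1) = 1 - 2*mu/(L + mu) = (L - mu)/(L + mu) = 22/56 = 0.3929


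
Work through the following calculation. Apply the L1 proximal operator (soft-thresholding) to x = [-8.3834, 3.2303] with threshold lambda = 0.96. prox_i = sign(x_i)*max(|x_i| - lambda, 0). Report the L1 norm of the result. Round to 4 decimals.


Soft-thresholding with lambda = 0.96:
prox(-8.3834) = sign(-8.3834)*max(|-8.3834| - 0.96, 0) = -7.4234
prox(3.2303) = sign(3.2303)*max(|3.2303| - 0.96, 0) = 2.2703
prox(x) = [-7.4234, 2.2703]
||prox(x)||_1 = 7.4234 + 2.2703 = 9.6937


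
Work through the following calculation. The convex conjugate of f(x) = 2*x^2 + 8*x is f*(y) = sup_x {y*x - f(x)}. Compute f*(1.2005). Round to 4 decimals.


f*(y) = sup_x {y*x - a*x^2 - b*x} = sup_x {(y-b)*x - a*x^2}
FOC: (y - b) - 2a*x = 0 => x* = (y - b)/(2a)
x* = (1.2005 - 8)/(2*2) = -1.6999
f*(1.2005) = (y-b)^2/(4a) = (1.2005 - 8)^2/(4*2)
= 46.2332/8 = 5.7792


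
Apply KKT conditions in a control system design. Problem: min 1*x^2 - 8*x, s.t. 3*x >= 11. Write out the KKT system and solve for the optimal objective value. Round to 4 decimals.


Step 1: Try lambda = 0 (constraint inactive).
Stationarity: 2*1*x - 8 = 0
x* = 8/(2*1) = 4.0
Check constraint: 3*4.0 = 12.0 >= 11 -- satisfied.
Step 2: Compute optimal value.
f(x*) = 1*4.0^2 - 8*4.0 = -16.0


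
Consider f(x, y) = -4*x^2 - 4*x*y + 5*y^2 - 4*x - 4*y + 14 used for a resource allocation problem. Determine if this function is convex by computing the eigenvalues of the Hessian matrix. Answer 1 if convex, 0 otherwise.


The Hessian of f(x,y) = -4*x^2 - 4*x*y + 5*y^2 - 4*x - 4*y + 14 is:
H = [[-8, -4], [-4, 10]]
Trace = -8 + 10 = 2
Determinant = -8*10 - (-4)^2 = -96
Discriminant = (2)^2 - 4*-96 = 388.0
Eigenvalues: lambda_1 = -8.8489, lambda_2 = 10.8489
The function is not convex.

0


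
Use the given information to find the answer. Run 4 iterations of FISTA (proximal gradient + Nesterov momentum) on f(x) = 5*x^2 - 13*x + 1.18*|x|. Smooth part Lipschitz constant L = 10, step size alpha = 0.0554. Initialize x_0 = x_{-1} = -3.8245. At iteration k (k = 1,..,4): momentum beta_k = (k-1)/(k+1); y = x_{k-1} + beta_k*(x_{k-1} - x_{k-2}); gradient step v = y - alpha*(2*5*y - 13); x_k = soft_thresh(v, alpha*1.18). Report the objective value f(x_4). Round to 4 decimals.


FISTA on f(x) = 5*x^2 - 13*x + 1.18*|x|
L = 10, alpha = 0.0554
Iteration 1: beta = 0.0, y = -3.8245 + 0.0*(-3.8245 + 3.8245) = -3.8245
  grad(y) = -51.245, v = y - alpha*grad = -0.9855
  prox(v) = soft_thresh(-0.9855, 0.0654) = -0.9202
Iteration 2: beta = 0.3333, y = -0.9202 + 0.3333*(-0.9202 + 3.8245) = 0.048
  grad(y) = -12.5204, v = y - alpha*grad = 0.7416
  prox(v) = soft_thresh(0.7416, 0.0654) = 0.6762
Iteration 3: beta = 0.5, y = 0.6762 + 0.5*(0.6762 + 0.9202) = 1.4744
  grad(y) = 1.744, v = y - alpha*grad = 1.3778
  prox(v) = soft_thresh(1.3778, 0.0654) = 1.3124
Iteration 4: beta = 0.6, y = 1.3124 + 0.6*(1.3124 - 0.6762) = 1.6941
  grad(y) = 3.9413, v = y - alpha*grad = 1.4758
  prox(v) = soft_thresh(1.4758, 0.0654) = 1.4104
f(x_4) = 5*1.4104^2 - 13*1.4104 + 1.18*|1.4104| = -6.7248


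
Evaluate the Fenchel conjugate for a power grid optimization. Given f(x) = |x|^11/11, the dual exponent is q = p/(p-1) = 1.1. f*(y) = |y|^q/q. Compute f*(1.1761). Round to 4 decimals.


The conjugate exponent q satisfies 1/p + 1/q = 1.
p = 11, so q = 11/(11 - 1) = 1.1
|y|^q = 1.1761^1.1 = 1.1953
f*(1.1761) = 1.1953 / 1.1 = 1.0867


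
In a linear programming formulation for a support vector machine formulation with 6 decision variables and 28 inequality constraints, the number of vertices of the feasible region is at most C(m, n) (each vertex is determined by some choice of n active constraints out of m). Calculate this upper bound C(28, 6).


Each vertex corresponds to some choice of n active constraints out of m, so the number of vertices is at most C(m, n) = m! / (n!(m-n)!).
m = 28, n = 6
Numerator: 28 * 27 * 26 * 25 * 24 * 23
Denominator: 6! = 720
C(28, 6) = 376740


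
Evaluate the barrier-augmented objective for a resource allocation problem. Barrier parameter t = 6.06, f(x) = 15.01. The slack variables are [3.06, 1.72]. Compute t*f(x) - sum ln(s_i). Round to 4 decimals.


Step 1: Compute log-barrier.
ln values: [1.1184, 0.5423]
phi = -(1.1184 + 0.5423) = -1.6607
Step 2: Compute augmented objective.
t*f(x) = 6.06*15.01 = 90.9606
Total = 90.9606 - 1.6607 = 89.2999


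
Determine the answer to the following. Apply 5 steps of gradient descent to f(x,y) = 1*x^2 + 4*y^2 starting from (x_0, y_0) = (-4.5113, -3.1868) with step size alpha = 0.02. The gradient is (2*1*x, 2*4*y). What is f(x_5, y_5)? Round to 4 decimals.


Gradient descent on f(x,y) = 1*x^2 + 4*y^2.
Starting point: (-4.5113, -3.1868), alpha = 0.02
Step 1: grad_x = 2*1*-4.5113 = -9.0226, grad_y = 2*4*-3.1868 = -25.4944
  x_1 = -4.5113 - 0.02*-9.0226 = -4.3308
  y_1 = -3.1868 - 0.02*-25.4944 = -2.6769
Step 2: grad_x = 2*1*-4.3308 = -8.6617, grad_y = 2*4*-2.6769 = -21.4153
  x_2 = -4.3308 - 0.02*-8.6617 = -4.1576
  y_2 = -2.6769 - 0.02*-21.4153 = -2.2486
Step 3: grad_x = 2*1*-4.1576 = -8.3152, grad_y = 2*4*-2.2486 = -17.9888
  x_3 = -4.1576 - 0.02*-8.3152 = -3.9913
  y_3 = -2.2486 - 0.02*-17.9888 = -1.8888
Step 4: grad_x = 2*1*-3.9913 = -7.9826, grad_y = 2*4*-1.8888 = -15.1106
  x_4 = -3.9913 - 0.02*-7.9826 = -3.8317
  y_4 = -1.8888 - 0.02*-15.1106 = -1.5866
Step 5: grad_x = 2*1*-3.8317 = -7.6633, grad_y = 2*4*-1.5866 = -12.6929
  x_5 = -3.8317 - 0.02*-7.6633 = -3.6784
  y_5 = -1.5866 - 0.02*-12.6929 = -1.3328
f(-3.6784, -1.3328) = 1*(-3.6784)^2 + 4*(-1.3328)^2 = 20.6355


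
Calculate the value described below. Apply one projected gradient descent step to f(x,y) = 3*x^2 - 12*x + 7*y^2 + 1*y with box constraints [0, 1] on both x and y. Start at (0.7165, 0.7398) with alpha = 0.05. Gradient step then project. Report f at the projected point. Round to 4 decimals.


Step 1: Compute gradient at (0.7165, 0.7398).
grad_x = 2*3*0.7165 - 12 = -7.701
grad_y = 2*7*0.7398 + 1 = 11.3572
Step 2: Gradient step.
x_raw = 0.7165 - 0.05*-7.701 = 1.1016
y_raw = 0.7398 - 0.05*11.3572 = 0.1719
Step 3: Project onto [0, 1].
x_proj = clip(1.1016) = 1.0
y_proj = clip(0.1719) = 0.1719
Step 4: Evaluate f.
f(1.0, 0.1719) = -8.6211


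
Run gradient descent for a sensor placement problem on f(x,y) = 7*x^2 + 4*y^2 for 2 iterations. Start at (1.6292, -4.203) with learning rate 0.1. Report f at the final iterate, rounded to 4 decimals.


Gradient descent on f(x,y) = 7*x^2 + 4*y^2.
Starting point: (1.6292, -4.203), alpha = 0.1
Step 1: grad_x = 2*7*1.6292 = 22.8088, grad_y = 2*4*-4.203 = -33.624
  x_1 = 1.6292 - 0.1*22.8088 = -0.6517
  y_1 = -4.203 - 0.1*-33.624 = -0.8406
Step 2: grad_x = 2*7*-0.6517 = -9.1235, grad_y = 2*4*-0.8406 = -6.7248
  x_2 = -0.6517 - 0.1*-9.1235 = 0.2607
  y_2 = -0.8406 - 0.1*-6.7248 = -0.1681
f(0.2607, -0.1681) = 7*0.2607^2 + 4*(-0.1681)^2 = 0.5887


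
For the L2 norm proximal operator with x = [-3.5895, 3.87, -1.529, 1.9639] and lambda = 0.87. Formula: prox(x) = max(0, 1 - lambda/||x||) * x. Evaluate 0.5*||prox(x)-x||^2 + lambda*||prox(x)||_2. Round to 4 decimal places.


Step 1: Compute ||x||.
||x|| = 5.8358
Step 2: Compute scaling factor.
scale = max(0, 1 - 0.87/5.8358) = 0.8509
Step 3: prox(x) = [-3.0544, 3.2931, -1.3011, 1.6711]
||prox(x)|| = 4.9658
Step 4: Proximal objective.
0.5*||prox-x||^2 = 0.3785
lambda*||prox|| = 4.3202
Total = 4.6987


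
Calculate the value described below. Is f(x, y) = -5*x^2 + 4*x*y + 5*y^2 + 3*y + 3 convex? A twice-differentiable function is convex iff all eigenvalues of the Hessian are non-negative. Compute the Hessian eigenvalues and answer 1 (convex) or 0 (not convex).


The Hessian of f(x,y) = -5*x^2 + 4*x*y + 5*y^2 + 3*y + 3 is:
H = [[-10, 4], [4, 10]]
Trace = -10 + 10 = 0
Determinant = -10*10 - (4)^2 = -116
Discriminant = (0)^2 - 4*-116 = 464.0
Eigenvalues: lambda_1 = -10.7703, lambda_2 = 10.7703
The function is not convex.

0


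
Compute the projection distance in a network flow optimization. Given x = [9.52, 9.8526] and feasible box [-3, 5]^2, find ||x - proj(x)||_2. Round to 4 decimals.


Project each component onto [-3, 5].
clip(9.52) = 5.0, clip(9.8526) = 5.0
Projection = [5.0, 5.0]
Squared diffs: [20.4304, 23.5477]
Distance = sqrt(43.9781) = 6.6316


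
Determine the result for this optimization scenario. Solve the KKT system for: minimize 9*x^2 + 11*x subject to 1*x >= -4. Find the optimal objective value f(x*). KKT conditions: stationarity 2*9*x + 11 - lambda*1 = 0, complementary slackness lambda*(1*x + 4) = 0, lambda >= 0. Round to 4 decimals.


Step 1: Try lambda = 0 (constraint inactive).
Stationarity: 2*9*x + 11 = 0
x* = -11/(2*9) = -11/18 = -0.6111 (rounded; the exact value -11/18 is used below)
Check constraint: 1*-0.6111 = -0.6111 >= -4 -- satisfied.
Step 2: Compute optimal value.
f(x*) = 9*(-11/18)^2 + 11*(-11/18) = -3.3611


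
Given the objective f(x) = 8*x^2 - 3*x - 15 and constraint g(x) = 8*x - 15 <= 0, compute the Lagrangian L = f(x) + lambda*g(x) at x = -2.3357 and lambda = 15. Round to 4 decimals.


Step 1: Evaluate f(x).
f(-2.3357) = 8*(-2.3357)^2 - 3*(-2.3357) - 15 = 35.6511
Step 2: Evaluate g(x).
g(-2.3357) = 8*-2.3357 - 15 = -33.6856
Step 3: Compute Lagrangian.
L = 35.6511 + 15*-33.6856 = -469.6329


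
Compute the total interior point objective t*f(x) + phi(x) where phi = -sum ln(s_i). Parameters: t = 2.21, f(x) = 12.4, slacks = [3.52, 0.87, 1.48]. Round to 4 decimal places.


Step 1: Compute log-barrier.
ln values: [1.2585, -0.1393, 0.392]
phi = -(1.2585 - 0.1393 + 0.392) = -1.5112
Step 2: Compute augmented objective.
t*f(x) = 2.21*12.4 = 27.404
Total = 27.404 - 1.5112 = 25.8928


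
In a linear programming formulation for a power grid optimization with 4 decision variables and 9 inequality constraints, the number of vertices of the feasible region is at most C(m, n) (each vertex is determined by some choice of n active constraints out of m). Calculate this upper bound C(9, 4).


Each vertex corresponds to some choice of n active constraints out of m, so the number of vertices is at most C(m, n) = m! / (n!(m-n)!).
m = 9, n = 4
Numerator: 9 * 8 * 7 * 6
Denominator: 4! = 24
C(9, 4) = 126


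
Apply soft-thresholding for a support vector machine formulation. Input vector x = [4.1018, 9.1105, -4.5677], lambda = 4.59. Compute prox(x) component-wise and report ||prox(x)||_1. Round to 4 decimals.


Soft-thresholding with lambda = 4.59:
prox(4.1018) = sign(4.1018)*max(|4.1018| - 4.59, 0) = 0.0
prox(9.1105) = sign(9.1105)*max(|9.1105| - 4.59, 0) = 4.5205
prox(-4.5677) = sign(-4.5677)*max(|-4.5677| - 4.59, 0) = 0.0
prox(x) = [0.0, 4.5205, 0.0]
||prox(x)||_1 = 0.0 + 4.5205 + 0.0 = 4.5205


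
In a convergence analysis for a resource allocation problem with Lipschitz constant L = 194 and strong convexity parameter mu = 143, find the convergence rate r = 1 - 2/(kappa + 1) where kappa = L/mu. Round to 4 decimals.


Step 1: Compute the condition number.
kappa = L/mu = 194/143 = 1.3566
Step 2: Compute the convergence rate.
r = 1 - 2/(kappa + 1) = 1 - 2*mu/(L + mu) = (L - mu)/(L + mu) = 51/337 = 0.1513


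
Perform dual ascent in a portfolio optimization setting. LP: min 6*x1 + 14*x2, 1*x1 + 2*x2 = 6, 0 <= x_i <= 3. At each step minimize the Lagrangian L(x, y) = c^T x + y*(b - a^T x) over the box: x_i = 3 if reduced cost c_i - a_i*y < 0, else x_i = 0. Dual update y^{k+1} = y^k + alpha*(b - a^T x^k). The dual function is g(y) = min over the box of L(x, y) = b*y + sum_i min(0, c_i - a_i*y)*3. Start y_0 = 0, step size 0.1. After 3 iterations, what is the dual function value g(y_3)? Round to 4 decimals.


Dual ascent for LP: min 6*x1 + 14*x2, 1*x1 + 2*x2 = 6, 0 <= x_i <= 3
Step 1: y^k = 0.0, reduced costs: (6.0, 14.0)
  x^k = (0.0, 0.0), subgradient = b - a^T x = 6.0
  y^{k+1} = 0.0 + 0.1*6.0 = 0.6
Step 2: y^k = 0.6, reduced costs: (5.4, 12.8)
  x^k = (0.0, 0.0), subgradient = b - a^T x = 6.0
  y^{k+1} = 0.6 + 0.1*6.0 = 1.2
Step 3: y^k = 1.2, reduced costs: (4.8, 11.6)
  x^k = (0.0, 0.0), subgradient = b - a^T x = 6.0
  y^{k+1} = 1.2 + 0.1*6.0 = 1.8
Dual objective at y_3 = 1.8: reduced costs (4.2, 10.4), box minimizer x = (0.0, 0.0)
g(y_3) = b*y + (c1 - a1*y)*x1 + (c2 - a2*y)*x2 = 6*1.8 + 4.2*0.0 + 10.4*0.0 = 10.8 + 0.0 + 0.0 = 10.8


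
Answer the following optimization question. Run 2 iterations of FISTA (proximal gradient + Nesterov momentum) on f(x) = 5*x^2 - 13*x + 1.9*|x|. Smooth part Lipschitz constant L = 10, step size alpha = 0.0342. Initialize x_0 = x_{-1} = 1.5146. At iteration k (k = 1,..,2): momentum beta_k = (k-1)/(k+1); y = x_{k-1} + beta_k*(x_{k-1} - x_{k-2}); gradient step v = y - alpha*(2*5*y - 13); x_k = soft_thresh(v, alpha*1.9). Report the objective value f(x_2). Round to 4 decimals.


FISTA on f(x) = 5*x^2 - 13*x + 1.9*|x|
L = 10, alpha = 0.0342
Iteration 1: beta = 0.0, y = 1.5146 + 0.0*(1.5146 - 1.5146) = 1.5146
  grad(y) = 2.146, v = y - alpha*grad = 1.4412
  prox(v) = soft_thresh(1.4412, 0.065) = 1.3762
Iteration 2: beta = 0.3333, y = 1.3762 + 0.3333*(1.3762 - 1.5146) = 1.3301
  grad(y) = 0.301, v = y - alpha*grad = 1.3198
  prox(v) = soft_thresh(1.3198, 0.065) = 1.2548
f(x_2) = 5*1.2548^2 - 13*1.2548 + 1.9*|1.2548| = -6.0556


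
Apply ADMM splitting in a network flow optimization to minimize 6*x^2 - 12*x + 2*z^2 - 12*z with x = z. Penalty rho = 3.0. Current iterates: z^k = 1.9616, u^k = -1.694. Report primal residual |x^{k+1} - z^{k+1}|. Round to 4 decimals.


ADMM iteration with rho = 3.0, z^k = 1.9616, u^k = -1.694
Step 1: x-update.
Minimize 6*x^2 - 12*x + (3.0/2)*(x - 1.9616 - 1.694)^2
FOC: (2*6 + 3.0)*x = 12 + 3.0*(1.9616 + 1.694)
x^{k+1} = 1.5311
Step 2: z-update.
Minimize 2*z^2 - 12*z + (3.0/2)*(1.5311 - z - 1.694)^2
FOC: (2*2 + 3.0)*z = 12 + 3.0*(1.5311 - 1.694)
z^{k+1} = 1.6445
Step 3: u-update.
u^{k+1} = -1.694 + 1.5311 - 1.6445 = -1.8074
Step 4: Primal residual = |1.5311 - 1.6445| = 0.1134


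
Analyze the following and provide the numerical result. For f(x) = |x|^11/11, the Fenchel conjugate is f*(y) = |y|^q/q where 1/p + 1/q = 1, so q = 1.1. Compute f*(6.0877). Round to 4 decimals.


The conjugate exponent q satisfies 1/p + 1/q = 1.
p = 11, so q = 11/(11 - 1) = 1.1
|y|^q = 6.0877^1.1 = 7.2929
f*(6.0877) = 7.2929 / 1.1 = 6.6299


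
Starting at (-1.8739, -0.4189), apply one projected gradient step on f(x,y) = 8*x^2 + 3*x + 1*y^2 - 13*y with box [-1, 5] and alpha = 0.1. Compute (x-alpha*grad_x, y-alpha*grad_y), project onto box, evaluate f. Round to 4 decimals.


Step 1: Compute gradient at (-1.8739, -0.4189).
grad_x = 2*8*-1.8739 + 3 = -26.9824
grad_y = 2*1*-0.4189 - 13 = -13.8378
Step 2: Gradient step.
x_raw = -1.8739 - 0.1*-26.9824 = 0.8243
y_raw = -0.4189 - 0.1*-13.8378 = 0.9649
Step 3: Project onto [-1, 5].
x_proj = clip(0.8243) = 0.8243
y_proj = clip(0.9649) = 0.9649
Step 4: Evaluate f.
f(0.8243, 0.9649) = -3.7031


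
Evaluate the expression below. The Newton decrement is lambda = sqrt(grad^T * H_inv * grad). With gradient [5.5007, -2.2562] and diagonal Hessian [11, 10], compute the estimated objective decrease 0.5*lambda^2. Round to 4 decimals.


Step 1: H is diagonal, so H^(-1) * g = [0.5001, -0.2256].
Step 2: g^T H^(-1) g = sum_i g_i^2 / H_ii
  = (5.5007)^2/11 + (-2.2562)^2/10
  = 2.7507 + 0.509 = 3.2597
Step 3: Objective decrease = 0.5 * g^T H^(-1) g = 1.6299


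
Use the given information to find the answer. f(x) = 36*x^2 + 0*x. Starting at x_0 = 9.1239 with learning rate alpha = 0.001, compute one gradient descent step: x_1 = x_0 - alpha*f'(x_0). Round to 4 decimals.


We compute the gradient at x_0 and apply the update.
f'(x) = 72*x + 0
f'(9.1239) = 72*9.1239 + 0 = 656.9208
x_1 = 9.1239 - 0.001*656.9208 = 8.467


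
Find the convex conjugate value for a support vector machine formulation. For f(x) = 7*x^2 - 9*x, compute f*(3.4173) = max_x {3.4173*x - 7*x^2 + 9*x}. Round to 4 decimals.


f*(y) = sup_x {y*x - a*x^2 - b*x} = sup_x {(y-b)*x - a*x^2}
FOC: (y - b) - 2a*x = 0 => x* = (y - b)/(2a)
x* = (3.4173 + 9)/(2*7) = 0.887
f*(3.4173) = (y-b)^2/(4a) = (3.4173 + 9)^2/(4*7)
= 154.1893/28 = 5.5068


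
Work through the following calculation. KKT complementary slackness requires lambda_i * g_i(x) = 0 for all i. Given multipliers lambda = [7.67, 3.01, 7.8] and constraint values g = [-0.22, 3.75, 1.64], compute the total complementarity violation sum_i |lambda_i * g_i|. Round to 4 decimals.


KKT complementary slackness check:
lambda_1 * g_1 = 7.67 * -0.22 = -1.6874
lambda_2 * g_2 = 3.01 * 3.75 = 11.2875
lambda_3 * g_3 = 7.8 * 1.64 = 12.792
Total violation = 1.6874 + 11.2875 + 12.792 = 25.7669


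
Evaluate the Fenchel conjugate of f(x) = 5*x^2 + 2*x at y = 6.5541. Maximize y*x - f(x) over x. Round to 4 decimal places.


f*(y) = sup_x {y*x - a*x^2 - b*x} = sup_x {(y-b)*x - a*x^2}
FOC: (y - b) - 2a*x = 0 => x* = (y - b)/(2a)
x* = (6.5541 - 2)/(2*5) = 0.4554
f*(6.5541) = (y-b)^2/(4a) = (6.5541 - 2)^2/(4*5)
= 20.7398/20 = 1.037


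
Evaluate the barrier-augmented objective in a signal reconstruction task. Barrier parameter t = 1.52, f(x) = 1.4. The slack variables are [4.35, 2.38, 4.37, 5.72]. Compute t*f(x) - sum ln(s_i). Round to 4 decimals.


Step 1: Compute log-barrier.
ln values: [1.4702, 0.8671, 1.4748, 1.744]
phi = -(1.4702 + 0.8671 + 1.4748 + 1.744) = -5.556
Step 2: Compute augmented objective.
t*f(x) = 1.52*1.4 = 2.128
Total = 2.128 - 5.556 = -3.428


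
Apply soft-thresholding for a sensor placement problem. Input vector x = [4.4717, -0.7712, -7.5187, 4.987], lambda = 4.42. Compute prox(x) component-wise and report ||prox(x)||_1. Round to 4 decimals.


Soft-thresholding with lambda = 4.42:
prox(4.4717) = sign(4.4717)*max(|4.4717| - 4.42, 0) = 0.0517
prox(-0.7712) = sign(-0.7712)*max(|-0.7712| - 4.42, 0) = 0.0
prox(-7.5187) = sign(-7.5187)*max(|-7.5187| - 4.42, 0) = -3.0987
prox(4.987) = sign(4.987)*max(|4.987| - 4.42, 0) = 0.567
prox(x) = [0.0517, 0.0, -3.0987, 0.567]
||prox(x)||_1 = 0.0517 + 0.0 + 3.0987 + 0.567 = 3.7174


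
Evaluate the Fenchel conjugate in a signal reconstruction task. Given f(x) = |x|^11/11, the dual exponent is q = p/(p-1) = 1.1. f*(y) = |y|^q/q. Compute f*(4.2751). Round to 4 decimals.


The conjugate exponent q satisfies 1/p + 1/q = 1.
p = 11, so q = 11/(11 - 1) = 1.1
|y|^q = 4.2751^1.1 = 4.9436
f*(4.2751) = 4.9436 / 1.1 = 4.4942


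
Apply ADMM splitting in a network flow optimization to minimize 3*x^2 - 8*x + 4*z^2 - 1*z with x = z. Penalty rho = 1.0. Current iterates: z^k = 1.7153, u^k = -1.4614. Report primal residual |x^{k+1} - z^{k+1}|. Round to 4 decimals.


ADMM iteration with rho = 1.0, z^k = 1.7153, u^k = -1.4614
Step 1: x-update.
Minimize 3*x^2 - 8*x + (1.0/2)*(x - 1.7153 - 1.4614)^2
FOC: (2*3 + 1.0)*x = 8 + 1.0*(1.7153 + 1.4614)
x^{k+1} = 1.5967
Step 2: z-update.
Minimize 4*z^2 - 1*z + (1.0/2)*(1.5967 - z - 1.4614)^2
FOC: (2*4 + 1.0)*z = 1 + 1.0*(1.5967 - 1.4614)
z^{k+1} = 0.1261
Step 3: u-update.
u^{k+1} = -1.4614 + 1.5967 - 0.1261 = 0.0091
Step 4: Primal residual = |1.5967 - 0.1261| = 1.4705


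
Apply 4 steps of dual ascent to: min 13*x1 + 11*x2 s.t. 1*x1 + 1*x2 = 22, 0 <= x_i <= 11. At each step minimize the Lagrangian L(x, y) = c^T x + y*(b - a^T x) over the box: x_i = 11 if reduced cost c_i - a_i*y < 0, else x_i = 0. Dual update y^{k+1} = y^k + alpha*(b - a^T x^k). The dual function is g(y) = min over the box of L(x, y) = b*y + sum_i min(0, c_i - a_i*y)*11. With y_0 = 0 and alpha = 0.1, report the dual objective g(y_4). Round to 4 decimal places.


Dual ascent for LP: min 13*x1 + 11*x2, 1*x1 + 1*x2 = 22, 0 <= x_i <= 11
Step 1: y^k = 0.0, reduced costs: (13.0, 11.0)
  x^k = (0.0, 0.0), subgradient = b - a^T x = 22.0
  y^{k+1} = 0.0 + 0.1*22.0 = 2.2
Step 2: y^k = 2.2, reduced costs: (10.8, 8.8)
  x^k = (0.0, 0.0), subgradient = b - a^T x = 22.0
  y^{k+1} = 2.2 + 0.1*22.0 = 4.4
Step 3: y^k = 4.4, reduced costs: (8.6, 6.6)
  x^k = (0.0, 0.0), subgradient = b - a^T x = 22.0
  y^{k+1} = 4.4 + 0.1*22.0 = 6.6
Step 4: y^k = 6.6, reduced costs: (6.4, 4.4)
  x^k = (0.0, 0.0), subgradient = b - a^T x = 22.0
  y^{k+1} = 6.6 + 0.1*22.0 = 8.8
Dual objective at y_4 = 8.8: reduced costs (4.2, 2.2), box minimizer x = (0.0, 0.0)
g(y_4) = b*y + (c1 - a1*y)*x1 + (c2 - a2*y)*x2 = 22*8.8 + 4.2*0.0 + 2.2*0.0 = 193.6 + 0.0 + 0.0 = 193.6


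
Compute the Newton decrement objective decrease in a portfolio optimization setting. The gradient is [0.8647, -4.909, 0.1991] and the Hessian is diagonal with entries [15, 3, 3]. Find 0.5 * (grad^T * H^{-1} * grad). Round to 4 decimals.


Step 1: H is diagonal, so H^(-1) * g = [0.0576, -1.6363, 0.0664].
Step 2: g^T H^(-1) g = sum_i g_i^2 / H_ii
  = (0.8647)^2/15 + (-4.909)^2/3 + (0.1991)^2/3
  = 0.0498 + 8.0328 + 0.0132 = 8.0958
Step 3: Objective decrease = 0.5 * g^T H^(-1) g = 4.0479


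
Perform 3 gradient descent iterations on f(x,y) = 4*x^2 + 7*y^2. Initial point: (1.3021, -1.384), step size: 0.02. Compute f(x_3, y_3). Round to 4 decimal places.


Gradient descent on f(x,y) = 4*x^2 + 7*y^2.
Starting point: (1.3021, -1.384), alpha = 0.02
Step 1: grad_x = 2*4*1.3021 = 10.4168, grad_y = 2*7*-1.384 = -19.376
  x_1 = 1.3021 - 0.02*10.4168 = 1.0938
  y_1 = -1.384 - 0.02*-19.376 = -0.9965
Step 2: grad_x = 2*4*1.0938 = 8.7501, grad_y = 2*7*-0.9965 = -13.9507
  x_2 = 1.0938 - 0.02*8.7501 = 0.9188
  y_2 = -0.9965 - 0.02*-13.9507 = -0.7175
Step 3: grad_x = 2*4*0.9188 = 7.3501, grad_y = 2*7*-0.7175 = -10.0445
  x_3 = 0.9188 - 0.02*7.3501 = 0.7718
  y_3 = -0.7175 - 0.02*-10.0445 = -0.5166
f(0.7718, -0.5166) = 4*0.7718^2 + 7*(-0.5166)^2 = 4.2504


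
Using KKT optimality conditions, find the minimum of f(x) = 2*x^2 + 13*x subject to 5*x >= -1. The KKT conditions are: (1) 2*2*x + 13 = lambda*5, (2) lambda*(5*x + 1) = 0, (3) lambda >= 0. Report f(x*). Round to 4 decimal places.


Step 1: Try lambda = 0 (constraint inactive).
x_unc = -13/(2*2) = -3.25
Check: 5*-3.25 = -16.25 < -1 -- violated!
Step 2: Constraint must be active: 5*x = -1
x* = -1/5 = -0.2
lambda = (2*2*(-0.2) + 13)/5 = 2.44
Step 3: Compute optimal value.
f(x*) = 2*(-0.2)^2 + 13*(-0.2) = -2.52


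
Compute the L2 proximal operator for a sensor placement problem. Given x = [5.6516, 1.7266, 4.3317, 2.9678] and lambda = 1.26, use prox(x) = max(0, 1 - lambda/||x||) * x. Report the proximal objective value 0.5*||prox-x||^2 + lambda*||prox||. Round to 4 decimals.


Step 1: Compute ||x||.
||x|| = 7.9053
Step 2: Compute scaling factor.
scale = max(0, 1 - 1.26/7.9053) = 0.8406
Step 3: prox(x) = [4.7508, 1.4514, 3.6413, 2.4948]
||prox(x)|| = 6.6453
Step 4: Proximal objective.
0.5*||prox-x||^2 = 0.7938
lambda*||prox|| = 8.3731
Total = 9.1668


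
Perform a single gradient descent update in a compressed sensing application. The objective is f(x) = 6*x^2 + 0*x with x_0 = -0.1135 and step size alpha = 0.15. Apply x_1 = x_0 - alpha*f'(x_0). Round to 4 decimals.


We compute the gradient at x_0 and apply the update.
f'(x) = 12*x + 0
f'(-0.1135) = 12*-0.1135 + 0 = -1.362
x_1 = -0.1135 - 0.15*-1.362 = 0.0908


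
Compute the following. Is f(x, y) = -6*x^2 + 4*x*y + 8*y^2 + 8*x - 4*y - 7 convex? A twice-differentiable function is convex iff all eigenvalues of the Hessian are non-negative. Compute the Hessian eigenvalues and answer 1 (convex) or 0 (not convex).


The Hessian of f(x,y) = -6*x^2 + 4*x*y + 8*y^2 + 8*x - 4*y - 7 is:
H = [[-12, 4], [4, 16]]
Trace = -12 + 16 = 4
Determinant = -12*16 - (4)^2 = -208
Discriminant = (4)^2 - 4*-208 = 848.0
Eigenvalues: lambda_1 = -12.5602, lambda_2 = 16.5602
The function is not convex.

0


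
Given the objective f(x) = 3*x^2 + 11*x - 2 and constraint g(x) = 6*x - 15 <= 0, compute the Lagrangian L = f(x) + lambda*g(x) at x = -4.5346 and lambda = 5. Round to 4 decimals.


Step 1: Evaluate f(x).
f(-4.5346) = 3*(-4.5346)^2 + 11*(-4.5346) - 2 = 9.8072
Step 2: Evaluate g(x).
g(-4.5346) = 6*-4.5346 - 15 = -42.2076
Step 3: Compute Lagrangian.
L = 9.8072 + 5*-42.2076 = -201.2308


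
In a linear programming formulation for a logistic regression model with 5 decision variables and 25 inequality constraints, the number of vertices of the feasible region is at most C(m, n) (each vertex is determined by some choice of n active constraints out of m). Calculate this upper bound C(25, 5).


Each vertex corresponds to some choice of n active constraints out of m, so the number of vertices is at most C(m, n) = m! / (n!(m-n)!).
m = 25, n = 5
Numerator: 25 * 24 * 23 * 22 * 21
Denominator: 5! = 120
C(25, 5) = 53130


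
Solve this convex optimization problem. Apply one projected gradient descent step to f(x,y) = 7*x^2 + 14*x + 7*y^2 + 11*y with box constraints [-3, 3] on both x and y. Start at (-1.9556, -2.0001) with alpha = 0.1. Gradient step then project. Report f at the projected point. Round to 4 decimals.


Step 1: Compute gradient at (-1.9556, -2.0001).
grad_x = 2*7*-1.9556 + 14 = -13.3784
grad_y = 2*7*-2.0001 + 11 = -17.0014
Step 2: Gradient step.
x_raw = -1.9556 - 0.1*-13.3784 = -0.6178
y_raw = -2.0001 - 0.1*-17.0014 = -0.3
Step 3: Project onto [-3, 3].
x_proj = clip(-0.6178) = -0.6178
y_proj = clip(-0.3) = -0.3
Step 4: Evaluate f.
f(-0.6178, -0.3) = -8.647


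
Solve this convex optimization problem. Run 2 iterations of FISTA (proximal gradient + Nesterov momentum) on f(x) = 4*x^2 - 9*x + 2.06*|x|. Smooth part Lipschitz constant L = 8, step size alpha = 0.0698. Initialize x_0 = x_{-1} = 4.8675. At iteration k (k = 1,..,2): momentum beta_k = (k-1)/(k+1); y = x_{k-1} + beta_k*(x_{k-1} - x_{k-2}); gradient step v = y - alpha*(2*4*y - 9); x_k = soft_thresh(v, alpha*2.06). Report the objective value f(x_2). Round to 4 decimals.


FISTA on f(x) = 4*x^2 - 9*x + 2.06*|x|
L = 8, alpha = 0.0698
Iteration 1: beta = 0.0, y = 4.8675 + 0.0*(4.8675 - 4.8675) = 4.8675
  grad(y) = 29.94, v = y - alpha*grad = 2.7777
  prox(v) = soft_thresh(2.7777, 0.1438) = 2.6339
Iteration 2: beta = 0.3333, y = 2.6339 + 0.3333*(2.6339 - 4.8675) = 1.8894
  grad(y) = 6.1149, v = y - alpha*grad = 1.4625
  prox(v) = soft_thresh(1.4625, 0.1438) = 1.3188
f(x_2) = 4*1.3188^2 - 9*1.3188 + 2.06*|1.3188| = -2.1957


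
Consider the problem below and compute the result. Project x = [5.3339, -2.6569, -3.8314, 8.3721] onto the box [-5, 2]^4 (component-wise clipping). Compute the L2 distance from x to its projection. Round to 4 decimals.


Project each component onto [-5, 2].
clip(5.3339) = 2.0, clip(-2.6569) = -2.6569, clip(-3.8314) = -3.8314, clip(8.3721) = 2.0
Projection = [2.0, -2.6569, -3.8314, 2.0]
Squared diffs: [11.1149, 0.0, 0.0, 40.6037]
Distance = sqrt(51.7186) = 7.1916


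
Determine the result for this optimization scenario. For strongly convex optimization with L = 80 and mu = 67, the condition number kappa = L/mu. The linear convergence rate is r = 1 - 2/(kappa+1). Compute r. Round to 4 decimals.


Step 1: Compute the condition number.
kappa = L/mu = 80/67 = 1.194
Step 2: Compute the convergence rate.
r = 1 - 2/(kappa + 1) = 1 - 2*mu/(L + mu) = (L - mu)/(L + mu) = 13/147 = 0.0884


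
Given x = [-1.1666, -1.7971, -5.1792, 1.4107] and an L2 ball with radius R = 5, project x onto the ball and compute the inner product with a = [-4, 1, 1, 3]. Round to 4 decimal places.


Step 1: Compute ||x|| (intermediates to 6 decimals).
||x|| = sqrt((-1.1666)^2 + (-1.7971)^2 + (-5.1792)^2 + 1.4107^2) = 5.779681
Step 2: Project.
Since ||x|| > R, scale = R/||x|| = 5/5.779681 = 0.8651, proj(x) = scale * x
proj(x) = [-1.009226, -1.554671, -4.480526, 1.220397]
Step 3: Dot product.
a^T * proj(x) = -4*(-1.009226) + 1*(-1.554671) + 1*(-4.480526) + 3*1.220397 = 1.6629


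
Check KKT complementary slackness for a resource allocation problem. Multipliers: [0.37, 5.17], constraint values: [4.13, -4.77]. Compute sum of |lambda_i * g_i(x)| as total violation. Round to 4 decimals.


KKT complementary slackness check:
lambda_1 * g_1 = 0.37 * 4.13 = 1.5281
lambda_2 * g_2 = 5.17 * -4.77 = -24.6609
Total violation = 1.5281 + 24.6609 = 26.189


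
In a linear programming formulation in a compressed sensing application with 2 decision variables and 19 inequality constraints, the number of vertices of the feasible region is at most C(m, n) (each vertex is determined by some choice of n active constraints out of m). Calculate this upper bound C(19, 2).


Each vertex corresponds to some choice of n active constraints out of m, so the number of vertices is at most C(m, n) = m! / (n!(m-n)!).
m = 19, n = 2
Numerator: 19 * 18
Denominator: 2! = 2
C(19, 2) = 171


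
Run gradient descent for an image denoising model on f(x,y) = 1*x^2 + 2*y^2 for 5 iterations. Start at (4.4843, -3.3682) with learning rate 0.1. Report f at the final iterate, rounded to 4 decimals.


Gradient descent on f(x,y) = 1*x^2 + 2*y^2.
Starting point: (4.4843, -3.3682), alpha = 0.1
Step 1: grad_x = 2*1*4.4843 = 8.9686, grad_y = 2*2*-3.3682 = -13.4728
  x_1 = 4.4843 - 0.1*8.9686 = 3.5874
  y_1 = -3.3682 - 0.1*-13.4728 = -2.0209
Step 2: grad_x = 2*1*3.5874 = 7.1749, grad_y = 2*2*-2.0209 = -8.0837
  x_2 = 3.5874 - 0.1*7.1749 = 2.87
  y_2 = -2.0209 - 0.1*-8.0837 = -1.2126
Step 3: grad_x = 2*1*2.87 = 5.7399, grad_y = 2*2*-1.2126 = -4.8502
  x_3 = 2.87 - 0.1*5.7399 = 2.296
  y_3 = -1.2126 - 0.1*-4.8502 = -0.7275
Step 4: grad_x = 2*1*2.296 = 4.5919, grad_y = 2*2*-0.7275 = -2.9101
  x_4 = 2.296 - 0.1*4.5919 = 1.8368
  y_4 = -0.7275 - 0.1*-2.9101 = -0.4365
Step 5: grad_x = 2*1*1.8368 = 3.6735, grad_y = 2*2*-0.4365 = -1.7461
  x_5 = 1.8368 - 0.1*3.6735 = 1.4694
  y_5 = -0.4365 - 0.1*-1.7461 = -0.2619
f(1.4694, -0.2619) = 1*1.4694^2 + 2*(-0.2619)^2 = 2.2964


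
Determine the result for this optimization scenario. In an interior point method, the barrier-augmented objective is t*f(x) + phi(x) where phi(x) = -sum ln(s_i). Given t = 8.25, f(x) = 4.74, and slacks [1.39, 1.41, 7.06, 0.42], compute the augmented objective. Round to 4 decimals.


Step 1: Compute log-barrier.
ln values: [0.3293, 0.3436, 1.9544, -0.8675]
phi = -(0.3293 + 0.3436 + 1.9544 - 0.8675) = -1.7598
Step 2: Compute augmented objective.
t*f(x) = 8.25*4.74 = 39.105
Total = 39.105 - 1.7598 = 37.3452


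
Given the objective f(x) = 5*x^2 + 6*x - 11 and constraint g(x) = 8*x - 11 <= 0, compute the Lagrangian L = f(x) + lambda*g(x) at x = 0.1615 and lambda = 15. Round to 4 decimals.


Step 1: Evaluate f(x).
f(0.1615) = 5*0.1615^2 + 6*0.1615 - 11 = -9.9006
Step 2: Evaluate g(x).
g(0.1615) = 8*0.1615 - 11 = -9.708
Step 3: Compute Lagrangian.
L = -9.9006 + 15*-9.708 = -155.5206


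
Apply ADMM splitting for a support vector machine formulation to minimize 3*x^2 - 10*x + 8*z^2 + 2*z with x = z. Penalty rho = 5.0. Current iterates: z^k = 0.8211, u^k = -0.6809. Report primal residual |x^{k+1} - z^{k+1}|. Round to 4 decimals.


ADMM iteration with rho = 5.0, z^k = 0.8211, u^k = -0.6809
Step 1: x-update.
Minimize 3*x^2 - 10*x + (5.0/2)*(x - 0.8211 - 0.6809)^2
FOC: (2*3 + 5.0)*x = 10 + 5.0*(0.8211 + 0.6809)
x^{k+1} = 1.5918
Step 2: z-update.
Minimize 8*z^2 + 2*z + (5.0/2)*(1.5918 - z - 0.6809)^2
FOC: (2*8 + 5.0)*z = -2 + 5.0*(1.5918 - 0.6809)
z^{k+1} = 0.1216
Step 3: u-update.
u^{k+1} = -0.6809 + 1.5918 - 0.1216 = 0.7893
Step 4: Primal residual = |1.5918 - 0.1216| = 1.4702


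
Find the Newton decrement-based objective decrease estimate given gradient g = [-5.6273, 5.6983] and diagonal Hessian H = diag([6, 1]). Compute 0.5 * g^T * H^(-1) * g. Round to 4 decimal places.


Step 1: H is diagonal, so H^(-1) * g = [-0.9379, 5.6983].
Step 2: g^T H^(-1) g = sum_i g_i^2 / H_ii
  = (-5.6273)^2/6 + (5.6983)^2/1
  = 5.2778 + 32.4706 = 37.7484
Step 3: Objective decrease = 0.5 * g^T H^(-1) g = 18.8742


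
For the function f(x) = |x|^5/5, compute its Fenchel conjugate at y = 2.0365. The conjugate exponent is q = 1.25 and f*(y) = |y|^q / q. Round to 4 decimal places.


The conjugate exponent q satisfies 1/p + 1/q = 1.
p = 5, so q = 5/(5 - 1) = 1.25
|y|^q = 2.0365^1.25 = 2.4328
f*(2.0365) = 2.4328 / 1.25 = 1.9462


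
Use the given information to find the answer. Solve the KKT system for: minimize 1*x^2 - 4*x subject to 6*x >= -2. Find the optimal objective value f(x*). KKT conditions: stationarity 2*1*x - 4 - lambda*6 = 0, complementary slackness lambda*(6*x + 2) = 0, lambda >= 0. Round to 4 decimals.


Step 1: Try lambda = 0 (constraint inactive).
Stationarity: 2*1*x - 4 = 0
x* = 4/(2*1) = 2.0
Check constraint: 6*2.0 = 12.0 >= -2 -- satisfied.
Step 2: Compute optimal value.
f(x*) = 1*2.0^2 - 4*2.0 = -4.0


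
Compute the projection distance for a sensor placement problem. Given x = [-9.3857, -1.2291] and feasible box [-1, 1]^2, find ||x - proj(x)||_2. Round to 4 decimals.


Project each component onto [-1, 1].
clip(-9.3857) = -1.0, clip(-1.2291) = -1.0
Projection = [-1.0, -1.0]
Squared diffs: [70.32, 0.0525]
Distance = sqrt(70.3725) = 8.3888


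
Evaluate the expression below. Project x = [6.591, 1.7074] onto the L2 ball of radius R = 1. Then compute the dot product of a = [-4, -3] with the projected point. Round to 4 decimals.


Step 1: Compute ||x|| (intermediates to 6 decimals).
||x|| = sqrt(6.591^2 + 1.7074^2) = 6.80856
Step 2: Project.
Since ||x|| > R, scale = R/||x|| = 1/6.80856 = 0.146874, proj(x) = scale * x
proj(x) = [0.968047, 0.250773]
Step 3: Dot product.
a^T * proj(x) = -4*0.968047 - 3*0.250773 = -4.6245
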